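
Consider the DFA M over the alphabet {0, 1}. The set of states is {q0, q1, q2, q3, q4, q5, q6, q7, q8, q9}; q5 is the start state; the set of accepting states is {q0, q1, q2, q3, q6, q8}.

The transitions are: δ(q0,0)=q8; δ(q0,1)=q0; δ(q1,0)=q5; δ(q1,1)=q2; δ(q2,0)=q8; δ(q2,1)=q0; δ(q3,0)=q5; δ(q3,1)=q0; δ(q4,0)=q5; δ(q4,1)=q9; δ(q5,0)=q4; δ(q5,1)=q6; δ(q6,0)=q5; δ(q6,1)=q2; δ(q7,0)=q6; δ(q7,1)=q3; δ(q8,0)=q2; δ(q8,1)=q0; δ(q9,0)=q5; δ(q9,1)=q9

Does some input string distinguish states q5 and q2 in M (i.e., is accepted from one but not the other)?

Yes

Reachable states from the start: {q0,q2,q4,q5,q6,q8,q9}. Unreachable: {q1,q3,q7} — drop them.
P0 = {q0,q2,q6,q8} | {q4,q5,q9}.
Refine {q0,q2,q6,q8} on symbol 0: members go to different blocks, giving {q0,q2,q8} and {q6}.
On input 1, block {q4,q5,q9} splits into {q4,q9} and {q5}.
No further refinement is possible. Final partition (4 blocks): {q0,q2,q8} | {q4,q9} | {q6} | {q5}.
q5 and q2 end up in different blocks, so they are distinguishable. For instance, the string 'ε' is accepted from only q2.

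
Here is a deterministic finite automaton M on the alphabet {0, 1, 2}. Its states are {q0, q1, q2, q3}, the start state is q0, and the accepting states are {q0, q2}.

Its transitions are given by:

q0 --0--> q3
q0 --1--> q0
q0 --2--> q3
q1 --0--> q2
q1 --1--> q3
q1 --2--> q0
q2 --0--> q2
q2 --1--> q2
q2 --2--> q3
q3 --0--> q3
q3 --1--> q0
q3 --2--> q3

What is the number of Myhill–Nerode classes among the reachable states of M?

2

Reachable states from the start: {q0,q3}. Unreachable: {q1,q2} — drop them.
Start with accepting vs non-accepting: {q0} | {q3}.
The partition is now stable with 2 blocks: {q0} | {q3}.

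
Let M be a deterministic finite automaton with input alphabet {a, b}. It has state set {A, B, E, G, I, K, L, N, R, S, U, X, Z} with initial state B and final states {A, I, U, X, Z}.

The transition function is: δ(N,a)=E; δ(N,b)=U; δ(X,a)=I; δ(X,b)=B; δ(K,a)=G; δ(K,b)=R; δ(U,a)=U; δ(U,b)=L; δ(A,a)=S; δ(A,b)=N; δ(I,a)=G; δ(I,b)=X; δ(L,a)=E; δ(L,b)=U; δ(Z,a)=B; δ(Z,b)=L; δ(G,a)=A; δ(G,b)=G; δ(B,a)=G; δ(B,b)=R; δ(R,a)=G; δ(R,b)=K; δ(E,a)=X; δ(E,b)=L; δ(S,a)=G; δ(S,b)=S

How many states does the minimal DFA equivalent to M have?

8

States {Z} cannot be reached from the start state, so discard them.
Initial partition by acceptance: {A,I,U,X} | {B,E,G,K,L,N,R,S}.
Refine {A,I,U,X} on symbol a: members go to different blocks, giving {A,I} and {U,X}.
Split {A,I} by δ(·,b) → {I} and {A}.
Refine {B,E,G,K,L,N,R,S} on symbol a: members go to different blocks, giving {B,K,L,N,R,S} and {E} and {G}.
Refine {B,K,L,N,R,S} on symbol a: members go to different blocks, giving {B,K,R,S} and {L,N}.
Split {U,X} by δ(·,a) → {X} and {U}.
Stable partition: {I} | {B,K,R,S} | {X} | {A} | {E} | {G} | {L,N} | {U} — 8 equivalence classes.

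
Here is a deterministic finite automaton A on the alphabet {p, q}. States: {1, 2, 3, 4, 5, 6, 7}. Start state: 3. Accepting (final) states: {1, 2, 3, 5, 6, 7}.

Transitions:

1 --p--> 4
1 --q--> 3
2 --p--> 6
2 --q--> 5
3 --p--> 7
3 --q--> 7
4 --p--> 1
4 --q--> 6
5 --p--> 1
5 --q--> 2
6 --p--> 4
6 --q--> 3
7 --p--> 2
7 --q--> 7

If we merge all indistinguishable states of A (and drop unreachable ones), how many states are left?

P0 = {1,2,3,5,6,7} | {4}.
On input p, block {1,2,3,5,6,7} splits into {2,3,5,7} and {1,6}.
Refine {2,3,5,7} on symbol p: members go to different blocks, giving {2,5} and {3,7}.
Refine {3,7} on symbol p: members go to different blocks, giving {3} and {7}.
No further refinement is possible. Final partition (5 blocks): {2,5} | {4} | {1,6} | {3} | {7}.

5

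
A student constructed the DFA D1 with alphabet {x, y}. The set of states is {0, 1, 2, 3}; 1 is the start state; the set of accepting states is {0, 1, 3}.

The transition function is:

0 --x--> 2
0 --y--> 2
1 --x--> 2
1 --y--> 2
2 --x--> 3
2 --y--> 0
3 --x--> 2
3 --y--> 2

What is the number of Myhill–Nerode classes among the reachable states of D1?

2

Every state is reachable, so we keep all 4.
Initial partition by acceptance: {0,1,3} | {2}.
Stable partition: {0,1,3} | {2} — 2 equivalence classes.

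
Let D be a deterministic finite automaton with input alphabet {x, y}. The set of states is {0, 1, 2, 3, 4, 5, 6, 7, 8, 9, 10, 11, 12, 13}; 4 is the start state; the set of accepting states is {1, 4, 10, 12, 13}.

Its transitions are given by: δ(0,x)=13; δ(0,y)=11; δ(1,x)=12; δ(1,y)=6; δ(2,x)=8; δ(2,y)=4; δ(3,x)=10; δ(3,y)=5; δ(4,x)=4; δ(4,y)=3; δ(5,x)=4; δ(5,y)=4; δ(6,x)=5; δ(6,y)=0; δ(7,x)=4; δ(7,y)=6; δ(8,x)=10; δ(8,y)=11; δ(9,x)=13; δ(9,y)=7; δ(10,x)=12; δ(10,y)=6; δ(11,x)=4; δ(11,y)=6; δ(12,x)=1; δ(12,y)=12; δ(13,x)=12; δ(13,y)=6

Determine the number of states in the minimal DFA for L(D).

States {2,7,8,9} cannot be reached from the start state, so discard them.
Start with accepting vs non-accepting: {1,4,10,12,13} | {0,3,5,6,11}.
Refine {1,4,10,12,13} on symbol y: members go to different blocks, giving {1,4,10,13} and {12}.
On input x, block {1,4,10,13} splits into {1,10,13} and {4}.
On input x, block {0,3,5,6,11} splits into {0,3} and {5,11} and {6}.
Split {5,11} by δ(·,y) → {5} and {11}.
Split {0,3} by δ(·,y) → {0} and {3}.
Stable partition: {1,10,13} | {0} | {12} | {4} | {5} | {6} | {11} | {3} — 8 equivalence classes.

8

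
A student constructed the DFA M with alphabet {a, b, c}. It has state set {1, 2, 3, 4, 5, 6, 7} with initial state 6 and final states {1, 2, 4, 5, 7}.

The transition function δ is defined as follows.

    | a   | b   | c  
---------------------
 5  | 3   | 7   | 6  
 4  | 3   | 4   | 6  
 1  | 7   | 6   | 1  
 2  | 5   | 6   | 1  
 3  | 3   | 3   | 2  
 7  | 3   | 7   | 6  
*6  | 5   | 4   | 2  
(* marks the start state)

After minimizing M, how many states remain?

4

P0 = {1,2,4,5,7} | {3,6}.
Refine {1,2,4,5,7} on symbol a: members go to different blocks, giving {4,5,7} and {1,2}.
On input a, block {3,6} splits into {3} and {6}.
The partition is now stable with 4 blocks: {4,5,7} | {3} | {1,2} | {6}.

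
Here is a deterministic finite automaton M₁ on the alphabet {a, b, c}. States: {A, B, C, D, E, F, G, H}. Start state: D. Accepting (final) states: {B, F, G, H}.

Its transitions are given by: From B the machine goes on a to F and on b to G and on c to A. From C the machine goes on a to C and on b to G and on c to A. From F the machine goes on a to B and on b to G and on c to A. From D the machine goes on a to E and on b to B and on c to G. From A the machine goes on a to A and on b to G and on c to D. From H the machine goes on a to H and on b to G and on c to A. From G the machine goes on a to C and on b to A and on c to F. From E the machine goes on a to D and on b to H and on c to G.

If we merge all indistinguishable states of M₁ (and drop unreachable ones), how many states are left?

P0 = {B,F,G,H} | {A,C,D,E}.
Split {B,F,G,H} by δ(·,a) → {B,F,H} and {G}.
On input b, block {A,C,D,E} splits into {A,C} and {D,E}.
Split {A,C} by δ(·,c) → {A} and {C}.
The partition is now stable with 5 blocks: {B,F,H} | {A} | {G} | {D,E} | {C}.

5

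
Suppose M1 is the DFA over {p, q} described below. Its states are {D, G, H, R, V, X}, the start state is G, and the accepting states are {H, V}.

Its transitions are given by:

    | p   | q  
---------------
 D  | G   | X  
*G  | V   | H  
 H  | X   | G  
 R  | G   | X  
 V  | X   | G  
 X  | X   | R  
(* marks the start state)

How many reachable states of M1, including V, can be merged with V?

2

States {D} cannot be reached from the start state, so discard them.
P0 = {H,V} | {G,R,X}.
Split {G,R,X} by δ(·,p) → {R,X} and {G}.
On input p, block {R,X} splits into {R} and {X}.
No further refinement is possible. Final partition (4 blocks): {H,V} | {R} | {G} | {X}.
The equivalence class containing V is {H,V}, of size 2.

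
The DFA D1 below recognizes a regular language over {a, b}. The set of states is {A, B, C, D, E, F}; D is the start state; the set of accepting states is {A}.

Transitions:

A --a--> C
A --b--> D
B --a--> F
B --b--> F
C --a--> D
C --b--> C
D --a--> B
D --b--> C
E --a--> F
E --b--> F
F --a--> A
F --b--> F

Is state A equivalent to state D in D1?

No

States {E} cannot be reached from the start state, so discard them.
Start with accepting vs non-accepting: {A} | {B,C,D,F}.
Refine {B,C,D,F} on symbol a: members go to different blocks, giving {B,C,D} and {F}.
On input a, block {B,C,D} splits into {C,D} and {B}.
Split {C,D} by δ(·,a) → {C} and {D}.
No further refinement is possible. Final partition (5 blocks): {A} | {C} | {F} | {B} | {D}.
A and D end up in different blocks, so they are distinguishable. For instance, the string 'ε' is accepted from only A.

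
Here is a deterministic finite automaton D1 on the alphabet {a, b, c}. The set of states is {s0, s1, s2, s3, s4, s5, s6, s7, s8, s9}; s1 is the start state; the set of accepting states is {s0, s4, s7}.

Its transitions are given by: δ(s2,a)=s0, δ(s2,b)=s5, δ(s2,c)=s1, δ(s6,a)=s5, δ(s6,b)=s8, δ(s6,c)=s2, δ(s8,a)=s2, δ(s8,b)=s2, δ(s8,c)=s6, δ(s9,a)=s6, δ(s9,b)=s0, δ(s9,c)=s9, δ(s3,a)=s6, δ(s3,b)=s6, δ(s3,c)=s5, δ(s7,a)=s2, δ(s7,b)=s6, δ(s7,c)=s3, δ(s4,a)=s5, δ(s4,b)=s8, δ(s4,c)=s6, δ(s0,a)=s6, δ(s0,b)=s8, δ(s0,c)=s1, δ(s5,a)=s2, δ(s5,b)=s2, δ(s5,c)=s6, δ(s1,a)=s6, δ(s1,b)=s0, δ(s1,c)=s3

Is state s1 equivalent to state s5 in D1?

No

States {s4,s7,s9} cannot be reached from the start state, so discard them.
Initial partition by acceptance: {s0} | {s1,s2,s3,s5,s6,s8}.
Refine {s1,s2,s3,s5,s6,s8} on symbol a: members go to different blocks, giving {s1,s3,s5,s6,s8} and {s2}.
Split {s1,s3,s5,s6,s8} by δ(·,a) → {s1,s3,s6} and {s5,s8}.
On input a, block {s1,s3,s6} splits into {s1,s3} and {s6}.
Split {s1,s3} by δ(·,b) → {s1} and {s3}.
Stable partition: {s0} | {s1} | {s2} | {s5,s8} | {s6} | {s3} — 6 equivalence classes.
s1 and s5 end up in different blocks, so they are distinguishable. For instance, the string 'b' is accepted from only s1.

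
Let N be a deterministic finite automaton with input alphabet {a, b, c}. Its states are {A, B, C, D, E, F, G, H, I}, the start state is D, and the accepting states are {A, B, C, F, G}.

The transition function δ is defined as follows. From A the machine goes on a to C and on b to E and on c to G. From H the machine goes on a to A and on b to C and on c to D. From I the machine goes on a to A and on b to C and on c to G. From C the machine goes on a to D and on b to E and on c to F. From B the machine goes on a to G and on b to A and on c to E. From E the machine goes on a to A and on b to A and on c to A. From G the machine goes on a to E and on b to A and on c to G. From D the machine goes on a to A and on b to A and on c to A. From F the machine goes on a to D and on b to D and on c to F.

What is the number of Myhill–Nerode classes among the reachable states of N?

Reachable states from the start: {A,C,D,E,F,G}. Unreachable: {B,H,I} — drop them.
Initial partition by acceptance: {A,C,F,G} | {D,E}.
Refine {A,C,F,G} on symbol a: members go to different blocks, giving {C,F,G} and {A}.
Refine {C,F,G} on symbol b: members go to different blocks, giving {C,F} and {G}.
Stable partition: {C,F} | {D,E} | {A} | {G} — 4 equivalence classes.

4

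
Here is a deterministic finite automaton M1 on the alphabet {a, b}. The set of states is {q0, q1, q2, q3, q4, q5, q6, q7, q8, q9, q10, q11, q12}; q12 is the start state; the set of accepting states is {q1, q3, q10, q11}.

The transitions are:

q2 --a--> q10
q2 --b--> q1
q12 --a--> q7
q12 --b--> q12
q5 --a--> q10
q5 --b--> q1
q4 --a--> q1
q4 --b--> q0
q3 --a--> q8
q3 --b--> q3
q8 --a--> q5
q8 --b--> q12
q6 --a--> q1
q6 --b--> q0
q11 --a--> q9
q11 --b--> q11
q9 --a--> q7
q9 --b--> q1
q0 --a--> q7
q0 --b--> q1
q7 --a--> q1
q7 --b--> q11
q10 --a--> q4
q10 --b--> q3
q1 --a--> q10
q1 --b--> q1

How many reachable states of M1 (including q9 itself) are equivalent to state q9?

Reachable states from the start: {q0,q1,q3,q4,q5,q7,q8,q9,q10,q11,q12}. Unreachable: {q2,q6} — drop them.
Start with accepting vs non-accepting: {q1,q3,q10,q11} | {q0,q4,q5,q7,q8,q9,q12}.
Split {q1,q3,q10,q11} by δ(·,a) → {q3,q10,q11} and {q1}.
Split {q0,q4,q5,q7,q8,q9,q12} by δ(·,a) → {q0,q8,q9,q12} and {q4,q7} and {q5}.
Split {q3,q10,q11} by δ(·,a) → {q3,q11} and {q10}.
On input a, block {q0,q8,q9,q12} splits into {q0,q9,q12} and {q8}.
On input a, block {q3,q11} splits into {q3} and {q11}.
Split {q0,q9,q12} by δ(·,b) → {q0,q9} and {q12}.
Refine {q4,q7} on symbol b: members go to different blocks, giving {q4} and {q7}.
Stable partition: {q3} | {q0,q9} | {q1} | {q4} | {q5} | {q10} | {q8} | {q11} | {q12} | {q7} — 10 equivalence classes.
State q9 belongs to the block {q0,q9}, which has 2 states.

2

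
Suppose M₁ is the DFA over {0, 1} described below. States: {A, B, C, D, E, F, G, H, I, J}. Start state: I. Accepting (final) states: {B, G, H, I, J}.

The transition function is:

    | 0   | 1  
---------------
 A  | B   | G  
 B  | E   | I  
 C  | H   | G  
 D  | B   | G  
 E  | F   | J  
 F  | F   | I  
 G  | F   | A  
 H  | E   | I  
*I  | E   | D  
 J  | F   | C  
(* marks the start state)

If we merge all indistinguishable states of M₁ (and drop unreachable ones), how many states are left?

P0 = {B,G,H,I,J} | {A,C,D,E,F}.
Refine {B,G,H,I,J} on symbol 1: members go to different blocks, giving {G,I,J} and {B,H}.
Refine {A,C,D,E,F} on symbol 0: members go to different blocks, giving {A,C,D} and {E,F}.
The partition is now stable with 4 blocks: {G,I,J} | {A,C,D} | {B,H} | {E,F}.

4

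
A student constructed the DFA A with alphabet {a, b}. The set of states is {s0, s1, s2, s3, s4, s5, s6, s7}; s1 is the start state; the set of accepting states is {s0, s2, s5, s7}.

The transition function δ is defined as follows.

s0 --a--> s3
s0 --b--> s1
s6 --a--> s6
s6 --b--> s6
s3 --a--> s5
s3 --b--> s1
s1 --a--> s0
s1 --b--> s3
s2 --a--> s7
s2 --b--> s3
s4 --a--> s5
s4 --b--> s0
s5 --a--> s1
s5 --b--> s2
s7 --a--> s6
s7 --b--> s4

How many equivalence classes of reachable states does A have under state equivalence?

8

Every state is reachable, so we keep all 8.
Start with accepting vs non-accepting: {s0,s2,s5,s7} | {s1,s3,s4,s6}.
Refine {s0,s2,s5,s7} on symbol a: members go to different blocks, giving {s0,s5,s7} and {s2}.
Refine {s0,s5,s7} on symbol b: members go to different blocks, giving {s0,s7} and {s5}.
Refine {s1,s3,s4,s6} on symbol a: members go to different blocks, giving {s3,s4} and {s1} and {s6}.
Split {s0,s7} by δ(·,a) → {s0} and {s7}.
On input b, block {s3,s4} splits into {s3} and {s4}.
The partition is now stable with 8 blocks: {s0} | {s3} | {s2} | {s5} | {s1} | {s6} | {s7} | {s4}.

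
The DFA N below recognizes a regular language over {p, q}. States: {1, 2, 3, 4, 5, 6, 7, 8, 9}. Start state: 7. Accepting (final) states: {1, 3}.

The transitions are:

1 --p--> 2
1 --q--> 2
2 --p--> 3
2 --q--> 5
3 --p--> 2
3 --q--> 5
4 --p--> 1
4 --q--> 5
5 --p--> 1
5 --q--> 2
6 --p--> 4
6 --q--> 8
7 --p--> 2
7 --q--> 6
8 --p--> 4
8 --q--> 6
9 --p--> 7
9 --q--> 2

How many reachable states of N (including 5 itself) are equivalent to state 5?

3

States {9} cannot be reached from the start state, so discard them.
P0 = {1,3} | {2,4,5,6,7,8}.
Split {2,4,5,6,7,8} by δ(·,p) → {2,4,5} and {6,7,8}.
Stable partition: {1,3} | {2,4,5} | {6,7,8} — 3 equivalence classes.
The equivalence class containing 5 is {2,4,5}, of size 3.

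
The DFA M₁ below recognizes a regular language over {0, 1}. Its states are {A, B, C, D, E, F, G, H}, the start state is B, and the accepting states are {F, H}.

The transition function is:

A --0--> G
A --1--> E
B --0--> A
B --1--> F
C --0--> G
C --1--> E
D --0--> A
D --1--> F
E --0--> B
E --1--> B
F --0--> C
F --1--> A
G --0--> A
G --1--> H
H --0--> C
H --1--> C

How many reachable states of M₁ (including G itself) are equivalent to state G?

2

States {D} cannot be reached from the start state, so discard them.
Initial partition by acceptance: {F,H} | {A,B,C,E,G}.
On input 1, block {A,B,C,E,G} splits into {A,C,E} and {B,G}.
Split {A,C,E} by δ(·,1) → {A,C} and {E}.
Stable partition: {F,H} | {A,C} | {B,G} | {E} — 4 equivalence classes.
State G belongs to the block {B,G}, which has 2 states.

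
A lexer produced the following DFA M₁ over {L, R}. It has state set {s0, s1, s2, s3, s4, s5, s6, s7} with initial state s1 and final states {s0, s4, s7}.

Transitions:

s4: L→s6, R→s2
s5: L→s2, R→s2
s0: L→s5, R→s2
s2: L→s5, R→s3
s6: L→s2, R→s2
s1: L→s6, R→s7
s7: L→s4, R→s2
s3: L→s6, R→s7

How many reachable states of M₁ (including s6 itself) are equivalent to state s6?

2

States {s0} cannot be reached from the start state, so discard them.
Initial partition by acceptance: {s4,s7} | {s1,s2,s3,s5,s6}.
On input L, block {s4,s7} splits into {s4} and {s7}.
On input R, block {s1,s2,s3,s5,s6} splits into {s2,s5,s6} and {s1,s3}.
Split {s2,s5,s6} by δ(·,R) → {s5,s6} and {s2}.
No further refinement is possible. Final partition (5 blocks): {s4} | {s5,s6} | {s7} | {s1,s3} | {s2}.
State s6 belongs to the block {s5,s6}, which has 2 states.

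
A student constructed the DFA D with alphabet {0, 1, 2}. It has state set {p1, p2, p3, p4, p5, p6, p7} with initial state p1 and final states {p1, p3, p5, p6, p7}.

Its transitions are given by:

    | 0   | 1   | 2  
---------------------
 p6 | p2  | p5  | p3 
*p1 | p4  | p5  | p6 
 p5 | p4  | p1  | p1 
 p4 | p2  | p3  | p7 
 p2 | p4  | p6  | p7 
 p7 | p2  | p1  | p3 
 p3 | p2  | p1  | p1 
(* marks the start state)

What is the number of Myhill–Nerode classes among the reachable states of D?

2

Start with accepting vs non-accepting: {p1,p3,p5,p6,p7} | {p2,p4}.
Stable partition: {p1,p3,p5,p6,p7} | {p2,p4} — 2 equivalence classes.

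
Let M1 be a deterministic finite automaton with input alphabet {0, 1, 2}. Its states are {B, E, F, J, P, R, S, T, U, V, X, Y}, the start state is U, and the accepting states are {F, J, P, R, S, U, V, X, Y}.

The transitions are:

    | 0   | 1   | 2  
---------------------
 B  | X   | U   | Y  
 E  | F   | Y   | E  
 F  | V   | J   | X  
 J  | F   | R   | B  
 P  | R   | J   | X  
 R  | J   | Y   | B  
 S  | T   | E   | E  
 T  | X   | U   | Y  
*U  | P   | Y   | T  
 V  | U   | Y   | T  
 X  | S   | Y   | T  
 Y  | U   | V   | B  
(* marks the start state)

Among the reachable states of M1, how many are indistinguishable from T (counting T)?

Start with accepting vs non-accepting: {F,J,P,R,S,U,V,X,Y} | {B,E,T}.
Refine {F,J,P,R,S,U,V,X,Y} on symbol 0: members go to different blocks, giving {F,J,P,R,U,V,X,Y} and {S}.
Refine {F,J,P,R,U,V,X,Y} on symbol 0: members go to different blocks, giving {F,J,P,R,U,V,Y} and {X}.
Split {F,J,P,R,U,V,Y} by δ(·,2) → {J,R,U,V,Y} and {F,P}.
On input 0, block {J,R,U,V,Y} splits into {R,V,Y} and {J,U}.
Refine {B,E,T} on symbol 0: members go to different blocks, giving {B,T} and {E}.
No further refinement is possible. Final partition (7 blocks): {R,V,Y} | {B,T} | {S} | {X} | {F,P} | {J,U} | {E}.
The equivalence class containing T is {B,T}, of size 2.

2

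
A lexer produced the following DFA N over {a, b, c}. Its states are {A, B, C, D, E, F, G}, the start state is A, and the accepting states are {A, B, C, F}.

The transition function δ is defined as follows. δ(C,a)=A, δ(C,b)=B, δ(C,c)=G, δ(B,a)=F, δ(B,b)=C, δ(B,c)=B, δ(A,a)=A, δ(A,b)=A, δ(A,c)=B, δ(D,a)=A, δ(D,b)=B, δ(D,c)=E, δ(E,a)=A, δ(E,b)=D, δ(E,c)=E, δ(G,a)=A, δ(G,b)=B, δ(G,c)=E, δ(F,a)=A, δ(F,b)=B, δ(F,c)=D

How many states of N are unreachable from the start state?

Exploring from A, all states are eventually visited, so none are unreachable.

0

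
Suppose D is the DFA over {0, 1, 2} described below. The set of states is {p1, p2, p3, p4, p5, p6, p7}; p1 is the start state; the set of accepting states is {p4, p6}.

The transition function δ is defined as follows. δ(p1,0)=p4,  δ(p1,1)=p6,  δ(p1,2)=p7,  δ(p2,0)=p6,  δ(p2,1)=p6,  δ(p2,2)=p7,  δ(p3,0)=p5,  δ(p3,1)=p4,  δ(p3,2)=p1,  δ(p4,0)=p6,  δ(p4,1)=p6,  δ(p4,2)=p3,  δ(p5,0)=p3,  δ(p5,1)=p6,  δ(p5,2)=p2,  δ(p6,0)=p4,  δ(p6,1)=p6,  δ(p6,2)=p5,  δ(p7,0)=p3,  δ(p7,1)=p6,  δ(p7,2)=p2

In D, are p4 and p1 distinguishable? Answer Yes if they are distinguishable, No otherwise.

Yes

All states are reachable from the start state.
Initial partition by acceptance: {p4,p6} | {p1,p2,p3,p5,p7}.
Split {p1,p2,p3,p5,p7} by δ(·,0) → {p3,p5,p7} and {p1,p2}.
No further refinement is possible. Final partition (3 blocks): {p4,p6} | {p3,p5,p7} | {p1,p2}.
p4 and p1 end up in different blocks, so they are distinguishable. For instance, the string 'ε' is accepted from only p4.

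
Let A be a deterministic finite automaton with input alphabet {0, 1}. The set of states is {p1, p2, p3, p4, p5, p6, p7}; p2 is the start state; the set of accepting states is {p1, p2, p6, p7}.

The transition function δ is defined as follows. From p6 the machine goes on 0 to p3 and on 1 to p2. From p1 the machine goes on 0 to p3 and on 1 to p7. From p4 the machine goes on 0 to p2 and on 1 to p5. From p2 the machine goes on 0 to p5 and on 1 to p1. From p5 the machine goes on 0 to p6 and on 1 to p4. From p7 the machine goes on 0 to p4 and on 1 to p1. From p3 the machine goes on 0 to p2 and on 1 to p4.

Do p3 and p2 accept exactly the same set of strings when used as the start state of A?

P0 = {p1,p2,p6,p7} | {p3,p4,p5}.
The partition is now stable with 2 blocks: {p1,p2,p6,p7} | {p3,p4,p5}.
p3 and p2 end up in different blocks, so they are distinguishable. For instance, the string 'ε' is accepted from only p2.

No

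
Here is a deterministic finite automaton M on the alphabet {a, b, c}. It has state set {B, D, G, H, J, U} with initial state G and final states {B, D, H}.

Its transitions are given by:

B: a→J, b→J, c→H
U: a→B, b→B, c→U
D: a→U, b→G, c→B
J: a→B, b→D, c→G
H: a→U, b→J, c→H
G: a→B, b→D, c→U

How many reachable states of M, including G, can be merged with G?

Start with accepting vs non-accepting: {B,D,H} | {G,J,U}.
No further refinement is possible. Final partition (2 blocks): {B,D,H} | {G,J,U}.
The equivalence class containing G is {G,J,U}, of size 3.

3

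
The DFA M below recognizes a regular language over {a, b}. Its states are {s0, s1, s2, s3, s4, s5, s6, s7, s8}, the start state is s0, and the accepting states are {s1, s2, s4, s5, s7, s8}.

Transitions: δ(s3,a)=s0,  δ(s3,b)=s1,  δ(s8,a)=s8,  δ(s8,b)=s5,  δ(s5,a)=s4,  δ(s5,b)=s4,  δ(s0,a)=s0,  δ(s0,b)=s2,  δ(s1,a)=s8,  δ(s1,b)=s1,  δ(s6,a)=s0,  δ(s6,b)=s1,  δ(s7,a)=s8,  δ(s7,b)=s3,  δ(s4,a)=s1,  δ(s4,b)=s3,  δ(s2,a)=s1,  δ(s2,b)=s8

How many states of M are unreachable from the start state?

2

No path from s0 leads to s6, s7; the other 7 states are all reachable.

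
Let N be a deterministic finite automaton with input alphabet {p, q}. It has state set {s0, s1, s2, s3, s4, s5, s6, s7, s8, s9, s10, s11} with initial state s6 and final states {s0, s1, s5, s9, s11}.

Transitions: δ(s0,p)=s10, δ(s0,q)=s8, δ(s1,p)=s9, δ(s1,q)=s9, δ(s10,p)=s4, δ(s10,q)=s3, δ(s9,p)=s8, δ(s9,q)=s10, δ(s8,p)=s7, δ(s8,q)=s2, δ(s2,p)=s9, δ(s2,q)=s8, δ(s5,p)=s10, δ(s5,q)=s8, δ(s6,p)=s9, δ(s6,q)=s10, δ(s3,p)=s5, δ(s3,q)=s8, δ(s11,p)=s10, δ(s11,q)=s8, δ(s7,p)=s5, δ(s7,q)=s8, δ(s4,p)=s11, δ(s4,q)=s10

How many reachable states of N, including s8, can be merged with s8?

2

First remove the unreachable states {s0,s1}; 10 states remain.
P0 = {s5,s9,s11} | {s2,s3,s4,s6,s7,s8,s10}.
On input p, block {s2,s3,s4,s6,s7,s8,s10} splits into {s2,s3,s4,s6,s7} and {s8,s10}.
No further refinement is possible. Final partition (3 blocks): {s5,s9,s11} | {s2,s3,s4,s6,s7} | {s8,s10}.
The equivalence class containing s8 is {s8,s10}, of size 2.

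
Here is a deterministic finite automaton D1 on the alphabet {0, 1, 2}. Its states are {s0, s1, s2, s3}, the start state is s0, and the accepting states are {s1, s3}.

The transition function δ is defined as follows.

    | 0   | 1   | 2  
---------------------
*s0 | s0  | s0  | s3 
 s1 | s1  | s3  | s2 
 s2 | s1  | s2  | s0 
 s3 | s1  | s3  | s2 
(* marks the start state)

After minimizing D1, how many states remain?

3

All states are reachable from the start state.
Start with accepting vs non-accepting: {s1,s3} | {s0,s2}.
Split {s0,s2} by δ(·,0) → {s0} and {s2}.
No further refinement is possible. Final partition (3 blocks): {s1,s3} | {s0} | {s2}.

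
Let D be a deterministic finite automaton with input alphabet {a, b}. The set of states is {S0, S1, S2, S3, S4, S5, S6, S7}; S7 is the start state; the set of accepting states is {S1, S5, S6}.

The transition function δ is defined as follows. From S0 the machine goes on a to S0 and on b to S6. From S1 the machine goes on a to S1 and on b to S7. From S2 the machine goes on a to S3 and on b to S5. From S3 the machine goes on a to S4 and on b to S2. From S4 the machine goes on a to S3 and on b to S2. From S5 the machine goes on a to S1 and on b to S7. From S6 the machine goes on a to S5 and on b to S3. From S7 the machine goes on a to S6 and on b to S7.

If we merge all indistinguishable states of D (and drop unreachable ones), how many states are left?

5

States {S0} cannot be reached from the start state, so discard them.
P0 = {S1,S5,S6} | {S2,S3,S4,S7}.
On input a, block {S2,S3,S4,S7} splits into {S2,S3,S4} and {S7}.
On input b, block {S1,S5,S6} splits into {S1,S5} and {S6}.
Refine {S2,S3,S4} on symbol b: members go to different blocks, giving {S3,S4} and {S2}.
No further refinement is possible. Final partition (5 blocks): {S1,S5} | {S3,S4} | {S7} | {S6} | {S2}.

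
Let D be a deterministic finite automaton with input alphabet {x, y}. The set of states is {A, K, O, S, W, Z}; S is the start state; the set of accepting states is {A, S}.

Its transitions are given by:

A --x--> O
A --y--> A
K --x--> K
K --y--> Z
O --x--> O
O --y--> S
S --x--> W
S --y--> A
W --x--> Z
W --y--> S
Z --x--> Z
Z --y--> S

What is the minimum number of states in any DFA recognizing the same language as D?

First remove the unreachable states {K}; 5 states remain.
Initial partition by acceptance: {A,S} | {O,W,Z}.
No further refinement is possible. Final partition (2 blocks): {A,S} | {O,W,Z}.

2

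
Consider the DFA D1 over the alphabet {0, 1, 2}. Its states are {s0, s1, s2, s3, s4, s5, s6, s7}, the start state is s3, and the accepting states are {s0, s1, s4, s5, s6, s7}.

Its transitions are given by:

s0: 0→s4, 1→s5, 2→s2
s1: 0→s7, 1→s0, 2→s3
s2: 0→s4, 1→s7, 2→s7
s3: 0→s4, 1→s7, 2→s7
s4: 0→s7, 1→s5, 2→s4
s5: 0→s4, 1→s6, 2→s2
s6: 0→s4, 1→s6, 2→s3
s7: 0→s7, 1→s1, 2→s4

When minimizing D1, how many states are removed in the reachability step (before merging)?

0

A breadth-first search from the start state visits every state.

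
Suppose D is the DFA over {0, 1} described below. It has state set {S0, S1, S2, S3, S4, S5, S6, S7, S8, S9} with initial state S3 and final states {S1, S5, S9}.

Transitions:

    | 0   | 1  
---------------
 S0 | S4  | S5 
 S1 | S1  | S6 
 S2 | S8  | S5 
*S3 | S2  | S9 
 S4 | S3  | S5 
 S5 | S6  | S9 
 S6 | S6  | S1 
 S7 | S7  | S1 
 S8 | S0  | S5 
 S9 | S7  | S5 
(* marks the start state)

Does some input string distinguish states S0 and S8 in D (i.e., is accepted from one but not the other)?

Initial partition by acceptance: {S1,S5,S9} | {S0,S2,S3,S4,S6,S7,S8}.
Refine {S1,S5,S9} on symbol 0: members go to different blocks, giving {S5,S9} and {S1}.
Split {S0,S2,S3,S4,S6,S7,S8} by δ(·,1) → {S0,S2,S3,S4,S8} and {S6,S7}.
Stable partition: {S5,S9} | {S0,S2,S3,S4,S8} | {S1} | {S6,S7} — 4 equivalence classes.
S0 and S8 lie in the same block of the stable partition, so they are equivalent — no string distinguishes them.

No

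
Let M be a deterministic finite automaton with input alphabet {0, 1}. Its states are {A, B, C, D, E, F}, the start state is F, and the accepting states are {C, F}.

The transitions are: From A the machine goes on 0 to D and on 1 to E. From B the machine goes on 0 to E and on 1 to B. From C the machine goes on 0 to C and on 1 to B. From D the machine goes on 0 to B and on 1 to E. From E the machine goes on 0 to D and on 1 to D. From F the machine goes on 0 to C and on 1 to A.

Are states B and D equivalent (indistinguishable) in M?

Yes

All states are reachable from the start state.
Initial partition by acceptance: {C,F} | {A,B,D,E}.
The partition is now stable with 2 blocks: {C,F} | {A,B,D,E}.
B and D lie in the same block of the stable partition, so they are equivalent — no string distinguishes them.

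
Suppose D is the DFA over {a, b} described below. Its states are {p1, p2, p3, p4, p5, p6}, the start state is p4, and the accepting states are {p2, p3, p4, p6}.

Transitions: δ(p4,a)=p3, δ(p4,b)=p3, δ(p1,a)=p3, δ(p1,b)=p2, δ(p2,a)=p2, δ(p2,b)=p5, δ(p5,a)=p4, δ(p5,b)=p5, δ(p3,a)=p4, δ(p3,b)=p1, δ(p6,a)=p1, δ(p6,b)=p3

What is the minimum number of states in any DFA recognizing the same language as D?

Reachable states from the start: {p1,p2,p3,p4,p5}. Unreachable: {p6} — drop them.
Initial partition by acceptance: {p2,p3,p4} | {p1,p5}.
Refine {p2,p3,p4} on symbol b: members go to different blocks, giving {p2,p3} and {p4}.
On input a, block {p2,p3} splits into {p2} and {p3}.
Split {p1,p5} by δ(·,a) → {p1} and {p5}.
No further refinement is possible. Final partition (5 blocks): {p2} | {p1} | {p4} | {p3} | {p5}.

5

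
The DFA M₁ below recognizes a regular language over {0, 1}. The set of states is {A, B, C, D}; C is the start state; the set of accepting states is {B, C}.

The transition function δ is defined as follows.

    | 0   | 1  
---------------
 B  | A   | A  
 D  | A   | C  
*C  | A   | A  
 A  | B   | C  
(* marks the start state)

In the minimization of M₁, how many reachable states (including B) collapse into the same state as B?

2

Reachable states from the start: {A,B,C}. Unreachable: {D} — drop them.
P0 = {B,C} | {A}.
No further refinement is possible. Final partition (2 blocks): {B,C} | {A}.
The equivalence class containing B is {B,C}, of size 2.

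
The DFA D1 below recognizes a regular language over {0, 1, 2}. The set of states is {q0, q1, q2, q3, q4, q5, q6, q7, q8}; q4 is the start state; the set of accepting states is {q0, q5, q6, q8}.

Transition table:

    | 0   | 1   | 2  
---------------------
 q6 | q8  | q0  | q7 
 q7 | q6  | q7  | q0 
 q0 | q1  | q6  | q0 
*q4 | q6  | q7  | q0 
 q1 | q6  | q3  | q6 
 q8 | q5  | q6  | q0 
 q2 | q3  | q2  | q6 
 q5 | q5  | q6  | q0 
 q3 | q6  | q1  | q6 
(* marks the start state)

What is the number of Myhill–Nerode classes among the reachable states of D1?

5

States {q2} cannot be reached from the start state, so discard them.
Initial partition by acceptance: {q0,q5,q6,q8} | {q1,q3,q4,q7}.
Split {q0,q5,q6,q8} by δ(·,0) → {q5,q6,q8} and {q0}.
Split {q5,q6,q8} by δ(·,1) → {q5,q8} and {q6}.
On input 2, block {q1,q3,q4,q7} splits into {q1,q3} and {q4,q7}.
Stable partition: {q5,q8} | {q1,q3} | {q0} | {q6} | {q4,q7} — 5 equivalence classes.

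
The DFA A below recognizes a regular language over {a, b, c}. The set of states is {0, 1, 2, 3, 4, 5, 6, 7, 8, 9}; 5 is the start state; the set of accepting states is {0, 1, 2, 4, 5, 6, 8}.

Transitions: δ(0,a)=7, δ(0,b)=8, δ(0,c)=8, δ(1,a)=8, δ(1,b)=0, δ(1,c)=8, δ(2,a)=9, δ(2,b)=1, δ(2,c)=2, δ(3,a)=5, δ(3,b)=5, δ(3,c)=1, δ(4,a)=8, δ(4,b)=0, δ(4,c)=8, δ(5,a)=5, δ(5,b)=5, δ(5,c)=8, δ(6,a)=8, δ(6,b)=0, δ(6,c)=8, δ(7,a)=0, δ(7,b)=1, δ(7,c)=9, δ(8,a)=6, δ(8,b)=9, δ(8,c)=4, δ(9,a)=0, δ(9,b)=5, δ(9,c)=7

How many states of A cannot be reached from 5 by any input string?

2

No path from 5 leads to 2, 3; the other 8 states are all reachable.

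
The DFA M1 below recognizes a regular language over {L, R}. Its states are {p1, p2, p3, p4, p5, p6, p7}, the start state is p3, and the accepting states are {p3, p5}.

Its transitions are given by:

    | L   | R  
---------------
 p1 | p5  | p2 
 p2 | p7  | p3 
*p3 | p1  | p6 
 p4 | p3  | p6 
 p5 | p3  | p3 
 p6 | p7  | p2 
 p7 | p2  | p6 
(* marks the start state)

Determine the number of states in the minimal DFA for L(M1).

First remove the unreachable states {p4}; 6 states remain.
P0 = {p3,p5} | {p1,p2,p6,p7}.
Refine {p3,p5} on symbol L: members go to different blocks, giving {p3} and {p5}.
Split {p1,p2,p6,p7} by δ(·,L) → {p2,p6,p7} and {p1}.
Split {p2,p6,p7} by δ(·,R) → {p6,p7} and {p2}.
Split {p6,p7} by δ(·,L) → {p6} and {p7}.
The partition is now stable with 6 blocks: {p3} | {p6} | {p5} | {p1} | {p2} | {p7}.

6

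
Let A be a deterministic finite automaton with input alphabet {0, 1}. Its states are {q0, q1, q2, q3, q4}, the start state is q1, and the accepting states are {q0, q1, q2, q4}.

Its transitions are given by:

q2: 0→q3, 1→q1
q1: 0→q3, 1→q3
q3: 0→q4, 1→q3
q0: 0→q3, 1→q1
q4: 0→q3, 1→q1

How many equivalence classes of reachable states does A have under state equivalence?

3

States {q0,q2} cannot be reached from the start state, so discard them.
Start with accepting vs non-accepting: {q1,q4} | {q3}.
On input 1, block {q1,q4} splits into {q1} and {q4}.
No further refinement is possible. Final partition (3 blocks): {q1} | {q3} | {q4}.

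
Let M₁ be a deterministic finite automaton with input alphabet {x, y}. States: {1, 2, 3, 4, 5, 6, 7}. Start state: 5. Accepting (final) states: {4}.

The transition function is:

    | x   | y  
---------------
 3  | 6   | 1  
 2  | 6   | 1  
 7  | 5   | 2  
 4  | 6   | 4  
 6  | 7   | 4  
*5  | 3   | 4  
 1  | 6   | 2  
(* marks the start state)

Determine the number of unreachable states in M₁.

Every one of the 7 states is reachable from 5.

0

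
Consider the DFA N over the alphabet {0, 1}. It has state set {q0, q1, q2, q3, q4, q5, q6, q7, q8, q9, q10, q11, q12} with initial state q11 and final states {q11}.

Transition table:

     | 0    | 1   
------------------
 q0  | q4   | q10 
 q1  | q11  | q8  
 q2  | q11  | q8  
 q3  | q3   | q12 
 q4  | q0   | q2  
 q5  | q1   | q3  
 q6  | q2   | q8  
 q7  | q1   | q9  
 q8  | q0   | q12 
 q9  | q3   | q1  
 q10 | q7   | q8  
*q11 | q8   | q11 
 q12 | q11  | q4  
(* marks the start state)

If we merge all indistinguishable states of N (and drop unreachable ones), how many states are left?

States {q5,q6} cannot be reached from the start state, so discard them.
P0 = {q11} | {q0,q1,q2,q3,q4,q7,q8,q9,q10,q12}.
On input 0, block {q0,q1,q2,q3,q4,q7,q8,q9,q10,q12} splits into {q0,q3,q4,q7,q8,q9,q10} and {q1,q2,q12}.
On input 0, block {q0,q3,q4,q7,q8,q9,q10} splits into {q0,q3,q4,q8,q9,q10} and {q7}.
On input 0, block {q0,q3,q4,q8,q9,q10} splits into {q0,q3,q4,q8,q9} and {q10}.
Split {q0,q3,q4,q8,q9} by δ(·,1) → {q3,q4,q8,q9} and {q0}.
On input 0, block {q3,q4,q8,q9} splits into {q3,q9} and {q4,q8}.
The partition is now stable with 7 blocks: {q11} | {q3,q9} | {q1,q2,q12} | {q7} | {q10} | {q0} | {q4,q8}.

7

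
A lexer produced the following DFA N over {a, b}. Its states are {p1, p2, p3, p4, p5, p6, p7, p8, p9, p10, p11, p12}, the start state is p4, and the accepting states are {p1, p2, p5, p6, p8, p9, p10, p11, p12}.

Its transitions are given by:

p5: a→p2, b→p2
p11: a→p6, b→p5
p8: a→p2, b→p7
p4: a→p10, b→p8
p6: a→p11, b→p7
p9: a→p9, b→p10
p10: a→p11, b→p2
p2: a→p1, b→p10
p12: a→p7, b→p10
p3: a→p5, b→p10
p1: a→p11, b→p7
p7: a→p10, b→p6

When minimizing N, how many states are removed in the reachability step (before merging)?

3

BFS from p4 reaches {p1, p2, p4, p5, p6, p7, p8, p10, p11}; the 3 state(s) p3, p9, p12 are never visited.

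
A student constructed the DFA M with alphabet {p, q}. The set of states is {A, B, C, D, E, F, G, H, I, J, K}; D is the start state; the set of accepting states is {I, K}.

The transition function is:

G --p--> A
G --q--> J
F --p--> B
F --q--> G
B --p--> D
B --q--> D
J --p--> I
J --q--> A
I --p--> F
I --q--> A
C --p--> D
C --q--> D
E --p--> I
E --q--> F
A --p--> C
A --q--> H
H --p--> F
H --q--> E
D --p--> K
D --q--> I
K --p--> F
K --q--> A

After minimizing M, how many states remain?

All states are reachable from the start state.
Start with accepting vs non-accepting: {I,K} | {A,B,C,D,E,F,G,H,J}.
Split {A,B,C,D,E,F,G,H,J} by δ(·,p) → {A,B,C,F,G,H} and {D,E,J}.
Refine {A,B,C,F,G,H} on symbol p: members go to different blocks, giving {A,F,G,H} and {B,C}.
On input p, block {A,F,G,H} splits into {A,F} and {G,H}.
Split {D,E,J} by δ(·,q) → {E,J} and {D}.
No further refinement is possible. Final partition (6 blocks): {I,K} | {A,F} | {E,J} | {B,C} | {G,H} | {D}.

6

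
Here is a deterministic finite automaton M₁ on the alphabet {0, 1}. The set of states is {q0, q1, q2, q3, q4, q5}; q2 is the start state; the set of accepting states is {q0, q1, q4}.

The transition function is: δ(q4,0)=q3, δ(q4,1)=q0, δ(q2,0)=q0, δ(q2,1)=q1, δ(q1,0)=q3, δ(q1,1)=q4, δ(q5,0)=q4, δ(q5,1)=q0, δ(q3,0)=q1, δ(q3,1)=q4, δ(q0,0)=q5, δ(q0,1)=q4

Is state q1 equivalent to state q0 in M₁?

All states are reachable from the start state.
P0 = {q0,q1,q4} | {q2,q3,q5}.
No further refinement is possible. Final partition (2 blocks): {q0,q1,q4} | {q2,q3,q5}.
q1 and q0 lie in the same block of the stable partition, so they are equivalent — no string distinguishes them.

Yes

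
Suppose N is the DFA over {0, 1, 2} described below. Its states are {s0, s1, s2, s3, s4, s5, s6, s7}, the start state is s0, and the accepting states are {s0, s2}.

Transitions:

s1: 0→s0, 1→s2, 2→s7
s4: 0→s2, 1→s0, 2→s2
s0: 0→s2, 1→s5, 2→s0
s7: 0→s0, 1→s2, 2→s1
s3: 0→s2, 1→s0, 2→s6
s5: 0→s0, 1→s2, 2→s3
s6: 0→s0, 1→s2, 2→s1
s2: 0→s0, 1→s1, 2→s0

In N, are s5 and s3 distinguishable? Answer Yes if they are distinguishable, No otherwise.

Reachable states from the start: {s0,s1,s2,s3,s5,s6,s7}. Unreachable: {s4} — drop them.
Start with accepting vs non-accepting: {s0,s2} | {s1,s3,s5,s6,s7}.
Stable partition: {s0,s2} | {s1,s3,s5,s6,s7} — 2 equivalence classes.
s5 and s3 lie in the same block of the stable partition, so they are equivalent — no string distinguishes them.

No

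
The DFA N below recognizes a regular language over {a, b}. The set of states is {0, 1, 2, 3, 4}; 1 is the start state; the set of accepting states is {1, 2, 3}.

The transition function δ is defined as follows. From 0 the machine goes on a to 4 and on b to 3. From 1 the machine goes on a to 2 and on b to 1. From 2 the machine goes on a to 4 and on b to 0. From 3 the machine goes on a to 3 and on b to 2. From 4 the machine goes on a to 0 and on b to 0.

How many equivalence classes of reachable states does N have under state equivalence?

All states are reachable from the start state.
P0 = {1,2,3} | {0,4}.
On input a, block {1,2,3} splits into {1,3} and {2}.
Refine {1,3} on symbol a: members go to different blocks, giving {1} and {3}.
Refine {0,4} on symbol b: members go to different blocks, giving {0} and {4}.
The partition is now stable with 5 blocks: {1} | {0} | {2} | {3} | {4}.

5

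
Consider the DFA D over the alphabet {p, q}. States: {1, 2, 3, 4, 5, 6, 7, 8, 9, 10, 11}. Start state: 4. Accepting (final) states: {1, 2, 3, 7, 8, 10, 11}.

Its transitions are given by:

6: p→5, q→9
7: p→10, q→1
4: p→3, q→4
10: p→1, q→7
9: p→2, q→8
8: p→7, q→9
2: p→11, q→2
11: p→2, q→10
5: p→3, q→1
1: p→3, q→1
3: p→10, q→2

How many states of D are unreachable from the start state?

4

BFS from 4 reaches {1, 2, 3, 4, 7, 10, 11}; the 4 state(s) 5, 6, 8, 9 are never visited.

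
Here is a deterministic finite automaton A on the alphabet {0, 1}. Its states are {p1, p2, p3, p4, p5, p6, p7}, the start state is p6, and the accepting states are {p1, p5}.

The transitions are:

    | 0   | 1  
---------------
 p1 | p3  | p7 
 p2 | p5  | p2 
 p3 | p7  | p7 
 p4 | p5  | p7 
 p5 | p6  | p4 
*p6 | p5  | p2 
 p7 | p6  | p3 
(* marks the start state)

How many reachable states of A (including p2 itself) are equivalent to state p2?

Reachable states from the start: {p2,p3,p4,p5,p6,p7}. Unreachable: {p1} — drop them.
Initial partition by acceptance: {p5} | {p2,p3,p4,p6,p7}.
On input 0, block {p2,p3,p4,p6,p7} splits into {p2,p4,p6} and {p3,p7}.
Refine {p2,p4,p6} on symbol 1: members go to different blocks, giving {p2,p6} and {p4}.
Refine {p3,p7} on symbol 0: members go to different blocks, giving {p3} and {p7}.
The partition is now stable with 5 blocks: {p5} | {p2,p6} | {p3} | {p4} | {p7}.
State p2 belongs to the block {p2,p6}, which has 2 states.

2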